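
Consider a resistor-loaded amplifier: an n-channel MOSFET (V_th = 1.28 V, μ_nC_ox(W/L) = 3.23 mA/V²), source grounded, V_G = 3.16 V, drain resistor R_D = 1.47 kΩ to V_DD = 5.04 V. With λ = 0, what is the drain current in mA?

I_D = 3.03 mA

V_GS = V_G = 3.16 V, so V_ov = 3.16 − 1.28 = 1.88 V.
Assume saturation: I_D = ½ k_n V_ov² = 0.5 × 3.23 × 1.88² = 5.71 mA, giving V_DS = V_DD − I_D R_D = 5.04 − 5.71 × 1.47 = -3.35 V.
But -3.35 V < V_ov = 1.88 V, so the device is actually in triode.
In triode I_D = k_n[V_ov V_DS − ½ V_DS²] and I_D = (V_DD − V_DS)/R_D. Equating: 2.37 V_DS² − 9.926 V_DS + 5.04 = 0, giving V_DS = 0.591 V (the root below V_ov).
I_D = (5.04 − 0.591) / 1.47 = 3.03 mA.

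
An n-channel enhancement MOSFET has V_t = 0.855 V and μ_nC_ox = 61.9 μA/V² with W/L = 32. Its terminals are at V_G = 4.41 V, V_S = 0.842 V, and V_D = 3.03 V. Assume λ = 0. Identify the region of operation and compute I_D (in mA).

V_GS = V_G − V_S = 4.41 − 0.842 = 3.57 V; V_DS = V_D − V_S = 3.03 − 0.842 = 2.19 V.
k_n = μ_nC_ox · (W/L) = 1.981 mA/V².
V_ov = V_GS − V_t = 3.57 − 0.855 = 2.71 V.
Since V_DS = 2.19 V < V_ov = 2.71 V, the device is in the triode region.
I_D = k_n [V_ov · V_DS − ½ V_DS²] = 1.981 × [2.71 × 2.19 − 0.5 × 2.19²] = 7.02 mA.

Triode; I_D = 7.02 mA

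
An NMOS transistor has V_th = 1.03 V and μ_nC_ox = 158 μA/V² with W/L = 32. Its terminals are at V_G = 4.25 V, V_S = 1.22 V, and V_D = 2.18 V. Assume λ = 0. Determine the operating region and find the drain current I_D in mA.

Triode; I_D = 7.38 mA

V_GS = V_G − V_S = 4.25 − 1.22 = 3.03 V; V_DS = V_D − V_S = 2.18 − 1.22 = 0.96 V.
k_n = μ_nC_ox · (W/L) = 5.056 mA/V².
V_ov = V_GS − V_th = 3.03 − 1.03 = 2 V.
Since V_DS = 0.96 V < V_ov = 2 V, the device is in the triode region.
I_D = k_n [V_ov · V_DS − ½ V_DS²] = 5.056 × [2 × 0.96 − 0.5 × 0.96²] = 7.38 mA.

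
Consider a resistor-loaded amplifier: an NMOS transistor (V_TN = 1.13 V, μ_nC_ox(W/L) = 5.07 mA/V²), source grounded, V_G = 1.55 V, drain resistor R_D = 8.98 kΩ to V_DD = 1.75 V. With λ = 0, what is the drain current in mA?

V_GS = V_G = 1.55 V, so V_ov = 1.55 − 1.13 = 0.42 V.
Assume saturation: I_D = ½ k_n V_ov² = 0.5 × 5.07 × 0.42² = 0.447 mA, giving V_DS = V_DD − I_D R_D = 1.75 − 0.447 × 8.98 = -2.27 V.
But -2.27 V < V_ov = 0.42 V, so the device is actually in triode.
In triode I_D = k_n[V_ov V_DS − ½ V_DS²] and I_D = (V_DD − V_DS)/R_D. Equating: 22.8 V_DS² − 20.12 V_DS + 1.75 = 0, giving V_DS = 0.0978 V (the root below V_ov).
I_D = (1.75 − 0.0978) / 8.98 = 0.184 mA.

I_D = 0.184 mA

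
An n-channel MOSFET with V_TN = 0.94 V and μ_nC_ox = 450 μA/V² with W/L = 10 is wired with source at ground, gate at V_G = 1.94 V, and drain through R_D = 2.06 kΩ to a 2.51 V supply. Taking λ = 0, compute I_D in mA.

I_D = 1.08 mA

V_GS = V_G = 1.94 V, so V_ov = 1.94 − 0.94 = 1 V.
k_n = μ_nC_ox · (W/L) = 4.5 mA/V².
Assume saturation: I_D = ½ k_n V_ov² = 0.5 × 4.5 × 1² = 2.25 mA, giving V_DS = V_DD − I_D R_D = 2.51 − 2.25 × 2.06 = -2.12 V.
But -2.12 V < V_ov = 1 V, so the device is actually in triode.
In triode I_D = k_n[V_ov V_DS − ½ V_DS²] and I_D = (V_DD − V_DS)/R_D. Equating: 4.63 V_DS² − 10.27 V_DS + 2.51 = 0, giving V_DS = 0.28 V (the root below V_ov).
I_D = (2.51 − 0.28) / 2.06 = 1.08 mA.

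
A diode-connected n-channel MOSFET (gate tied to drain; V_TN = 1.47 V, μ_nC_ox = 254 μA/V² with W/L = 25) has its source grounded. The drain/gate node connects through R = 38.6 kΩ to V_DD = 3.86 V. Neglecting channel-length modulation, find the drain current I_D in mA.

I_D = 0.0584 mA

With gate tied to drain, V_GS = V_DS ≥ V_GS − V_TN, so the device is in saturation.
k_n = μ_nC_ox · (W/L) = 6.35 mA/V².
KCL at the drain: ½ k_n (V_GS − V_TN)² = (V_DD − V_GS)/R.
Let x = V_GS − 1.47. Then 123 x² + x − 2.39 = 0, giving x = 0.136 V (positive root), so V_GS = 1.61 V.
I_D = (V_DD − V_GS)/R = (3.86 − 1.61) / 38.6 = 0.0584 mA.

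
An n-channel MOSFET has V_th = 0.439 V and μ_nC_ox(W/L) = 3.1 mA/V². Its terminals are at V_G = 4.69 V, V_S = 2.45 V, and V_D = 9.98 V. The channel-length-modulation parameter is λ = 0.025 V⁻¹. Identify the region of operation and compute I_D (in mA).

V_GS = V_G − V_S = 4.69 − 2.45 = 2.24 V; V_DS = V_D − V_S = 9.98 − 2.45 = 7.53 V.
V_ov = V_GS − V_th = 2.24 − 0.439 = 1.8 V.
Since V_DS = 7.53 V ≥ V_ov = 1.8 V, the device is in saturation.
I_D = ½ k_n V_ov² (1 + λ V_DS) = 0.5 × 3.1 × 1.8² × (1 + 0.025 × 7.53) = 5.97 mA.

Saturation; I_D = 5.97 mA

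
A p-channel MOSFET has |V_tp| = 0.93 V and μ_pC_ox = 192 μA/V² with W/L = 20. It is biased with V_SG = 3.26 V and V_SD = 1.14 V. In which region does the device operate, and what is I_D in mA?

Triode; I_D = 7.70 mA

k_p = μ_pC_ox · (W/L) = 3.84 mA/V².
V_ov = V_SG − |V_tp| = 3.26 − 0.93 = 2.33 V.
Since V_SD = 1.14 V < V_ov = 2.33 V, the device is in the triode region.
I_D = k_p [V_ov · V_SD − ½ V_SD²] = 3.84 × [2.33 × 1.14 − 0.5 × 1.14²] = 7.7 mA.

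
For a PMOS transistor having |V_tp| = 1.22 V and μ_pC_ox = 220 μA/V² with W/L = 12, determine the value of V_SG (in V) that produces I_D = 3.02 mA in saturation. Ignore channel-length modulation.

k_p = μ_pC_ox · (W/L) = 2.64 mA/V².
In saturation I_D = ½ k_p (V_SG − |V_tp|)², so V_SG − |V_tp| = √(2 I_D / k_p) = √(2 × 3.02 / 2.64) = 1.51 V.
V_SG = 1.22 + 1.51 = 2.73 V.

V_SG = 2.73 V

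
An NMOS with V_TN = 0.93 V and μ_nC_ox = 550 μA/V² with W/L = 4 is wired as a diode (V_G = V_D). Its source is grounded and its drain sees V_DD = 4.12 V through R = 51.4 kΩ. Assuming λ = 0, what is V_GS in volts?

V_GS = 1.16 V

With gate tied to drain, V_GS = V_DS ≥ V_GS − V_TN, so the device is in saturation.
k_n = μ_nC_ox · (W/L) = 2.2 mA/V².
KCL at the drain: ½ k_n (V_GS − V_TN)² = (V_DD − V_GS)/R.
Let x = V_GS − 0.93. Then 56.5 x² + x − 3.19 = 0, giving x = 0.229 V (positive root), so V_GS = 1.16 V.
I_D = (V_DD − V_GS)/R = (4.12 − 1.16) / 51.4 = 0.0576 mA.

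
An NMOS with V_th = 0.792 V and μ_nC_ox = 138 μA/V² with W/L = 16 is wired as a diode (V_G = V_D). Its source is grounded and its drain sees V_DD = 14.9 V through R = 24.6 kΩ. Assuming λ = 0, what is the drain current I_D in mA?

With gate tied to drain, V_GS = V_DS ≥ V_GS − V_th, so the device is in saturation.
k_n = μ_nC_ox · (W/L) = 2.208 mA/V².
KCL at the drain: ½ k_n (V_GS − V_th)² = (V_DD − V_GS)/R.
Let x = V_GS − 0.792. Then 27.2 x² + x − 14.11 = 0, giving x = 0.703 V (positive root), so V_GS = 1.49 V.
I_D = (V_DD − V_GS)/R = (14.9 − 1.49) / 24.6 = 0.545 mA.

I_D = 0.545 mA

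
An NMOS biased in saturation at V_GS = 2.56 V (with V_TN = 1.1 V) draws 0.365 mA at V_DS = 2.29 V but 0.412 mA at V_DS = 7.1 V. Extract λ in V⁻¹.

λ = 0.0285 V⁻¹

With V_GS fixed, I_D ∝ (1 + λ V_DS) in saturation, so I_D2/I_D1 = (1 + λ V_DS2)/(1 + λ V_DS1).
0.412/0.365 = 1.129 = (1 + 7.1 λ)/(1 + 2.29 λ).
Solving: λ (I_D1 V_DS2 − I_D2 V_DS1) = I_D2 − I_D1, so λ = (0.412 − 0.365) / (0.365 × 7.1 − 0.412 × 2.29) = 0.047 / 1.65 = 0.0285 V⁻¹.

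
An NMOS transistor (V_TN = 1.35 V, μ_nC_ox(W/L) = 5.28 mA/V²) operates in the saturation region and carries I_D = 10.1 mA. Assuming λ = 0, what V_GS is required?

V_GS = 3.31 V

In saturation I_D = ½ k_n (V_GS − V_TN)², so V_GS − V_TN = √(2 I_D / k_n) = √(2 × 10.1 / 5.28) = 1.96 V.
V_GS = 1.35 + 1.96 = 3.31 V.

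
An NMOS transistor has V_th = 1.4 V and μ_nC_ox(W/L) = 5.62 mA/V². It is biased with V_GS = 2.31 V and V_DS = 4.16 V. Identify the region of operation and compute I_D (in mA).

Saturation; I_D = 2.33 mA

V_ov = V_GS − V_th = 2.31 − 1.4 = 0.91 V.
Since V_DS = 4.16 V ≥ V_ov = 0.91 V, the device is in saturation.
I_D = ½ k_n V_ov² = 0.5 × 5.62 × 0.91² = 2.33 mA.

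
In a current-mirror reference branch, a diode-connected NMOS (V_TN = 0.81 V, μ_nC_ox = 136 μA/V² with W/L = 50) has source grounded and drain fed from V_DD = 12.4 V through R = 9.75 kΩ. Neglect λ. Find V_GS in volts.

With gate tied to drain, V_GS = V_DS ≥ V_GS − V_TN, so the device is in saturation.
k_n = μ_nC_ox · (W/L) = 6.8 mA/V².
KCL at the drain: ½ k_n (V_GS − V_TN)² = (V_DD − V_GS)/R.
Let x = V_GS − 0.81. Then 33.1 x² + x − 11.59 = 0, giving x = 0.576 V (positive root), so V_GS = 1.39 V.
I_D = (V_DD − V_GS)/R = (12.4 − 1.39) / 9.75 = 1.13 mA.

V_GS = 1.39 V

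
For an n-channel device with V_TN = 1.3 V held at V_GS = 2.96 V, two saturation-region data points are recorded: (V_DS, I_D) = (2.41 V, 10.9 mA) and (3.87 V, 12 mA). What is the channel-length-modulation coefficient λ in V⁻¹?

With V_GS fixed, I_D ∝ (1 + λ V_DS) in saturation, so I_D2/I_D1 = (1 + λ V_DS2)/(1 + λ V_DS1).
12/10.9 = 1.101 = (1 + 3.87 λ)/(1 + 2.41 λ).
Solving: λ (I_D1 V_DS2 − I_D2 V_DS1) = I_D2 − I_D1, so λ = (12 − 10.9) / (10.9 × 3.87 − 12 × 2.41) = 1.1 / 13.3 = 0.0829 V⁻¹.

λ = 0.0829 V⁻¹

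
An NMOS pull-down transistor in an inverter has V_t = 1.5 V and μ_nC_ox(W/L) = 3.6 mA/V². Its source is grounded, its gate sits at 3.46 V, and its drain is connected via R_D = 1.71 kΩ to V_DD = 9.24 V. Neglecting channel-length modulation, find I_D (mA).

V_GS = V_G = 3.46 V, so V_ov = 3.46 − 1.5 = 1.96 V.
Assume saturation: I_D = ½ k_n V_ov² = 0.5 × 3.6 × 1.96² = 6.91 mA, giving V_DS = V_DD − I_D R_D = 9.24 − 6.91 × 1.71 = -2.58 V.
But -2.58 V < V_ov = 1.96 V, so the device is actually in triode.
In triode I_D = k_n[V_ov V_DS − ½ V_DS²] and I_D = (V_DD − V_DS)/R_D. Equating: 3.08 V_DS² − 13.07 V_DS + 9.24 = 0, giving V_DS = 0.897 V (the root below V_ov).
I_D = (9.24 − 0.897) / 1.71 = 4.88 mA.

I_D = 4.88 mA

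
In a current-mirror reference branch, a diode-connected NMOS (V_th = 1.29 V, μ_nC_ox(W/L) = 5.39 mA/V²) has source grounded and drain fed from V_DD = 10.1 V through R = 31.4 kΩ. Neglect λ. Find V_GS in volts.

With gate tied to drain, V_GS = V_DS ≥ V_GS − V_th, so the device is in saturation.
KCL at the drain: ½ k_n (V_GS − V_th)² = (V_DD − V_GS)/R.
Let x = V_GS − 1.29. Then 84.6 x² + x − 8.81 = 0, giving x = 0.317 V (positive root), so V_GS = 1.61 V.
I_D = (V_DD − V_GS)/R = (10.1 − 1.61) / 31.4 = 0.27 mA.

V_GS = 1.61 V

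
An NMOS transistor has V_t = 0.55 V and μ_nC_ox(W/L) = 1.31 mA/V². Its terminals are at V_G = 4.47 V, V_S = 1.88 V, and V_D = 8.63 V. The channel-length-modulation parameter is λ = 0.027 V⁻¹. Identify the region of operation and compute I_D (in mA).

V_GS = V_G − V_S = 4.47 − 1.88 = 2.59 V; V_DS = V_D − V_S = 8.63 − 1.88 = 6.75 V.
V_ov = V_GS − V_t = 2.59 − 0.55 = 2.04 V.
Since V_DS = 6.75 V ≥ V_ov = 2.04 V, the device is in saturation.
I_D = ½ k_n V_ov² (1 + λ V_DS) = 0.5 × 1.31 × 2.04² × (1 + 0.027 × 6.75) = 3.22 mA.

Saturation; I_D = 3.22 mA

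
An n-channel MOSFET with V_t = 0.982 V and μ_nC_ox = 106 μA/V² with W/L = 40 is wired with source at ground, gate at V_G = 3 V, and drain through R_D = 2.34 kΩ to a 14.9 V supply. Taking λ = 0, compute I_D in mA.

I_D = 5.98 mA

V_GS = V_G = 3 V, so V_ov = 3 − 0.982 = 2.02 V.
k_n = μ_nC_ox · (W/L) = 4.24 mA/V².
Assume saturation: I_D = ½ k_n V_ov² = 0.5 × 4.24 × 2.02² = 8.63 mA, giving V_DS = V_DD − I_D R_D = 14.9 − 8.63 × 2.34 = -5.3 V.
But -5.3 V < V_ov = 2.02 V, so the device is actually in triode.
In triode I_D = k_n[V_ov V_DS − ½ V_DS²] and I_D = (V_DD − V_DS)/R_D. Equating: 4.96 V_DS² − 21.02 V_DS + 14.9 = 0, giving V_DS = 0.9 V (the root below V_ov).
I_D = (14.9 − 0.9) / 2.34 = 5.98 mA.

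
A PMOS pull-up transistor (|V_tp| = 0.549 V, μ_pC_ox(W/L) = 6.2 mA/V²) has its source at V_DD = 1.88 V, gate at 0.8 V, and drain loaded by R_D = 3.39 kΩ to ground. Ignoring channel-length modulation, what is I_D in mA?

V_SG = V_DD − V_G = 1.88 − 0.8 = 1.08 V, so V_ov = 1.08 − 0.549 = 0.531 V.
Assume saturation: I_D = ½ k_p V_ov² = 0.5 × 6.2 × 0.531² = 0.874 mA, giving V_SD = V_DD − I_D R_D = 1.88 − 0.874 × 3.39 = -1.08 V.
But -1.08 V < V_ov = 0.531 V, so the device is actually in triode.
In triode I_D = k_p[V_ov V_SD − ½ V_SD²] and I_D = (V_DD − V_SD)/R_D. Equating: 10.5 V_SD² − 12.16 V_SD + 1.88 = 0, giving V_SD = 0.184 V (the root below V_ov).
I_D = (1.88 − 0.184) / 3.39 = 0.5 mA.

I_D = 0.500 mA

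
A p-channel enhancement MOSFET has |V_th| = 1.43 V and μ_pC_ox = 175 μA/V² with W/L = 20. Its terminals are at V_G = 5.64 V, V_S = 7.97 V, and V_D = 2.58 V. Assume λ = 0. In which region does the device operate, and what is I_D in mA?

Saturation; I_D = 1.42 mA

V_SG = V_S − V_G = 7.97 − 5.64 = 2.33 V; V_SD = V_S − V_D = 7.97 − 2.58 = 5.39 V.
k_p = μ_pC_ox · (W/L) = 3.5 mA/V².
V_ov = V_SG − |V_th| = 2.33 − 1.43 = 0.9 V.
Since V_SD = 5.39 V ≥ V_ov = 0.9 V, the device is in saturation.
I_D = ½ k_p V_ov² = 0.5 × 3.5 × 0.9² = 1.42 mA.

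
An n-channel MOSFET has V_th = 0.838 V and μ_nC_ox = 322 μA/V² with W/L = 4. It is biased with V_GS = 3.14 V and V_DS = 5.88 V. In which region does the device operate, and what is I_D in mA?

Saturation; I_D = 3.41 mA

k_n = μ_nC_ox · (W/L) = 1.288 mA/V².
V_ov = V_GS − V_th = 3.14 − 0.838 = 2.3 V.
Since V_DS = 5.88 V ≥ V_ov = 2.3 V, the device is in saturation.
I_D = ½ k_n V_ov² = 0.5 × 1.288 × 2.3² = 3.41 mA.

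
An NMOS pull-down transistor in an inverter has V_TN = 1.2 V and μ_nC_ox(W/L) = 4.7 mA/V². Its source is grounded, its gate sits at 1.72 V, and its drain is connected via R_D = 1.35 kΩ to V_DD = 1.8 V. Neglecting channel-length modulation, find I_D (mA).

I_D = 0.635 mA

V_GS = V_G = 1.72 V, so V_ov = 1.72 − 1.2 = 0.52 V.
Assume saturation: I_D = ½ k_n V_ov² = 0.5 × 4.7 × 0.52² = 0.635 mA, giving V_DS = V_DD − I_D R_D = 1.8 − 0.635 × 1.35 = 0.942 V.
V_DS = 0.942 V ≥ V_ov = 0.52 V, confirming saturation.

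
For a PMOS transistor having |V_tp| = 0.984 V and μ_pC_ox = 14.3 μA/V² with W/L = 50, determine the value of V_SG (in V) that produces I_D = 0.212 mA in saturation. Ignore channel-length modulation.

V_SG = 1.75 V

k_p = μ_pC_ox · (W/L) = 0.715 mA/V².
In saturation I_D = ½ k_p (V_SG − |V_tp|)², so V_SG − |V_tp| = √(2 I_D / k_p) = √(2 × 0.212 / 0.715) = 0.77 V.
V_SG = 0.984 + 0.77 = 1.75 V.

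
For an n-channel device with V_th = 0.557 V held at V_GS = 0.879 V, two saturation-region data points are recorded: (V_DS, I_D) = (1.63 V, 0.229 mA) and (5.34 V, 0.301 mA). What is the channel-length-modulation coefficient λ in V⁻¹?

λ = 0.0983 V⁻¹

With V_GS fixed, I_D ∝ (1 + λ V_DS) in saturation, so I_D2/I_D1 = (1 + λ V_DS2)/(1 + λ V_DS1).
0.301/0.229 = 1.314 = (1 + 5.34 λ)/(1 + 1.63 λ).
Solving: λ (I_D1 V_DS2 − I_D2 V_DS1) = I_D2 − I_D1, so λ = (0.301 − 0.229) / (0.229 × 5.34 − 0.301 × 1.63) = 0.072 / 0.732 = 0.0983 V⁻¹.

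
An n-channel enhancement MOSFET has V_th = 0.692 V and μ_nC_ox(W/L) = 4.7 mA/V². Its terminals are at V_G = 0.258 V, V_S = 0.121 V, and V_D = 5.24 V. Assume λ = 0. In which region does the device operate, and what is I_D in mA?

Cutoff; I_D = 0 mA

V_GS = V_G − V_S = 0.258 − 0.121 = 0.137 V; V_DS = V_D − V_S = 5.24 − 0.121 = 5.12 V.
V_GS = 0.137 V < V_th = 0.692 V, so the transistor is in cutoff.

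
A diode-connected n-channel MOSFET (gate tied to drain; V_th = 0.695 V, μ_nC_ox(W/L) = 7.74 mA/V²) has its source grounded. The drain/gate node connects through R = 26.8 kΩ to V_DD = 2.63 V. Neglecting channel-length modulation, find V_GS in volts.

V_GS = 0.827 V

With gate tied to drain, V_GS = V_DS ≥ V_GS − V_th, so the device is in saturation.
KCL at the drain: ½ k_n (V_GS − V_th)² = (V_DD − V_GS)/R.
Let x = V_GS − 0.695. Then 104 x² + x − 1.935 = 0, giving x = 0.132 V (positive root), so V_GS = 0.827 V.
I_D = (V_DD − V_GS)/R = (2.63 − 0.827) / 26.8 = 0.0673 mA.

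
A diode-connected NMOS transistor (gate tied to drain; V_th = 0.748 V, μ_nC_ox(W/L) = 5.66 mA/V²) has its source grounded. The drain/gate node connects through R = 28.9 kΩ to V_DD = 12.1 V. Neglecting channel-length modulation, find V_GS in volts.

V_GS = 1.11 V

With gate tied to drain, V_GS = V_DS ≥ V_GS − V_th, so the device is in saturation.
KCL at the drain: ½ k_n (V_GS − V_th)² = (V_DD − V_GS)/R.
Let x = V_GS − 0.748. Then 81.8 x² + x − 11.35 = 0, giving x = 0.366 V (positive root), so V_GS = 1.11 V.
I_D = (V_DD − V_GS)/R = (12.1 − 1.11) / 28.9 = 0.38 mA.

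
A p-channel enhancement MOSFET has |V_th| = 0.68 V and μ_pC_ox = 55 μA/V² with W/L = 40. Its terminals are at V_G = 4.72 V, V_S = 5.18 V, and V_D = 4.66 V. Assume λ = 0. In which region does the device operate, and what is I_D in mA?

Cutoff; I_D = 0 mA

V_SG = V_S − V_G = 5.18 − 4.72 = 0.46 V; V_SD = V_S − V_D = 5.18 − 4.66 = 0.52 V.
V_SG = 0.46 V < |V_th| = 0.68 V, so the transistor is in cutoff.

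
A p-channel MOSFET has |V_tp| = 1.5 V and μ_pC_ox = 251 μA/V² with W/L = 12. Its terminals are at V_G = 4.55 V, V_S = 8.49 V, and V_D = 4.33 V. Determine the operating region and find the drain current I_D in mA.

V_SG = V_S − V_G = 8.49 − 4.55 = 3.94 V; V_SD = V_S − V_D = 8.49 − 4.33 = 4.16 V.
k_p = μ_pC_ox · (W/L) = 3.012 mA/V².
V_ov = V_SG − |V_tp| = 3.94 − 1.5 = 2.44 V.
Since V_SD = 4.16 V ≥ V_ov = 2.44 V, the device is in saturation.
I_D = ½ k_p V_ov² = 0.5 × 3.012 × 2.44² = 8.97 mA.

Saturation; I_D = 8.97 mA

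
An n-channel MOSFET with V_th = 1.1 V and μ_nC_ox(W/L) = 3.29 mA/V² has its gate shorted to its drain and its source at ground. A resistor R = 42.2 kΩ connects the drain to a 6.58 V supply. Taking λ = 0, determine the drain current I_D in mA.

I_D = 0.123 mA

With gate tied to drain, V_GS = V_DS ≥ V_GS − V_th, so the device is in saturation.
KCL at the drain: ½ k_n (V_GS − V_th)² = (V_DD − V_GS)/R.
Let x = V_GS − 1.1. Then 69.4 x² + x − 5.48 = 0, giving x = 0.274 V (positive root), so V_GS = 1.37 V.
I_D = (V_DD − V_GS)/R = (6.58 − 1.37) / 42.2 = 0.123 mA.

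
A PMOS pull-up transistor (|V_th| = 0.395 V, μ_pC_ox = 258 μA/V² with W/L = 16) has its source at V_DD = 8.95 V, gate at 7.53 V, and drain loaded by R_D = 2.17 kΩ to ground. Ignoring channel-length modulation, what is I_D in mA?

I_D = 2.17 mA

V_SG = V_DD − V_G = 8.95 − 7.53 = 1.42 V, so V_ov = 1.42 − 0.395 = 1.02 V.
k_p = μ_pC_ox · (W/L) = 4.128 mA/V².
Assume saturation: I_D = ½ k_p V_ov² = 0.5 × 4.128 × 1.02² = 2.17 mA, giving V_SD = V_DD − I_D R_D = 8.95 − 2.17 × 2.17 = 4.24 V.
V_SD = 4.24 V ≥ V_ov = 1.02 V, confirming saturation.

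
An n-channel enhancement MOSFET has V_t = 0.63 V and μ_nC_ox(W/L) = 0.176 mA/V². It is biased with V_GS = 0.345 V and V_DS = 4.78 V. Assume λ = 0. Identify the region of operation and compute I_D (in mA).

V_GS = 0.345 V < V_t = 0.63 V, so the transistor is in cutoff.

Cutoff; I_D = 0 mA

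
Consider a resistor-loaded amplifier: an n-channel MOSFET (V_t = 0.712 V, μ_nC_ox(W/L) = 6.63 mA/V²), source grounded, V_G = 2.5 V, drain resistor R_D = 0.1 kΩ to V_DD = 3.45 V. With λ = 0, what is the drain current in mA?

V_GS = V_G = 2.5 V, so V_ov = 2.5 − 0.712 = 1.79 V.
Assume saturation: I_D = ½ k_n V_ov² = 0.5 × 6.63 × 1.79² = 10.6 mA, giving V_DS = V_DD − I_D R_D = 3.45 − 10.6 × 0.1 = 2.39 V.
V_DS = 2.39 V ≥ V_ov = 1.79 V, confirming saturation.

I_D = 10.6 mA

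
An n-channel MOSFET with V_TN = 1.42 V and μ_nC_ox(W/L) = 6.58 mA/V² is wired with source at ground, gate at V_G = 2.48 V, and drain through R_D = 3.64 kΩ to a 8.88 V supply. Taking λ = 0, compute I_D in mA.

V_GS = V_G = 2.48 V, so V_ov = 2.48 − 1.42 = 1.06 V.
Assume saturation: I_D = ½ k_n V_ov² = 0.5 × 6.58 × 1.06² = 3.7 mA, giving V_DS = V_DD − I_D R_D = 8.88 − 3.7 × 3.64 = -4.58 V.
But -4.58 V < V_ov = 1.06 V, so the device is actually in triode.
In triode I_D = k_n[V_ov V_DS − ½ V_DS²] and I_D = (V_DD − V_DS)/R_D. Equating: 12 V_DS² − 26.39 V_DS + 8.88 = 0, giving V_DS = 0.414 V (the root below V_ov).
I_D = (8.88 − 0.414) / 3.64 = 2.33 mA.

I_D = 2.33 mA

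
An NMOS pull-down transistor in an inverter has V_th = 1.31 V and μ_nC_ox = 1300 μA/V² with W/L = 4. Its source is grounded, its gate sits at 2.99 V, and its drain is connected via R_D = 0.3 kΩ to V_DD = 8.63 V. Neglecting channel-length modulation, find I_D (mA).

V_GS = V_G = 2.99 V, so V_ov = 2.99 − 1.31 = 1.68 V.
k_n = μ_nC_ox · (W/L) = 5.2 mA/V².
Assume saturation: I_D = ½ k_n V_ov² = 0.5 × 5.2 × 1.68² = 7.34 mA, giving V_DS = V_DD − I_D R_D = 8.63 − 7.34 × 0.3 = 6.43 V.
V_DS = 6.43 V ≥ V_ov = 1.68 V, confirming saturation.

I_D = 7.34 mA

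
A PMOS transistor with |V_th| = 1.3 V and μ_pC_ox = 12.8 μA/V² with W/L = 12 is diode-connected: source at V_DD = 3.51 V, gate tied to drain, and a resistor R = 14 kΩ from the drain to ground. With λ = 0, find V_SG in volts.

V_SG = 2.34 V

With gate tied to drain, V_SG = V_SD ≥ V_SG − |V_th|, so the device is in saturation.
k_p = μ_pC_ox · (W/L) = 0.1536 mA/V².
KCL at the drain: ½ k_p (V_SG − |V_th|)² = (V_DD − V_SG)/R.
Let x = V_SG − 1.3. Then 1.08 x² + x − 2.21 = 0, giving x = 1.04 V (positive root), so V_SG = 2.34 V.
I_D = (V_DD − V_SG)/R = (3.51 − 2.34) / 14 = 0.0834 mA.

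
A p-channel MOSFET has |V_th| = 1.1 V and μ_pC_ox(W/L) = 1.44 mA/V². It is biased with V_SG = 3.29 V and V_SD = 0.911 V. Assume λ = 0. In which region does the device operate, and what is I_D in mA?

Triode; I_D = 2.28 mA

V_ov = V_SG − |V_th| = 3.29 − 1.1 = 2.19 V.
Since V_SD = 0.911 V < V_ov = 2.19 V, the device is in the triode region.
I_D = k_p [V_ov · V_SD − ½ V_SD²] = 1.44 × [2.19 × 0.911 − 0.5 × 0.911²] = 2.28 mA.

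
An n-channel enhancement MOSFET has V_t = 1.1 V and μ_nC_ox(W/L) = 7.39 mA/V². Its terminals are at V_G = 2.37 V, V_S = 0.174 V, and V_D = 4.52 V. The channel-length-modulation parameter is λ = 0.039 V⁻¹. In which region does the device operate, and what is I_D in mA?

Saturation; I_D = 5.19 mA

V_GS = V_G − V_S = 2.37 − 0.174 = 2.2 V; V_DS = V_D − V_S = 4.52 − 0.174 = 4.35 V.
V_ov = V_GS − V_t = 2.2 − 1.1 = 1.1 V.
Since V_DS = 4.35 V ≥ V_ov = 1.1 V, the device is in saturation.
I_D = ½ k_n V_ov² (1 + λ V_DS) = 0.5 × 7.39 × 1.1² × (1 + 0.039 × 4.35) = 5.19 mA.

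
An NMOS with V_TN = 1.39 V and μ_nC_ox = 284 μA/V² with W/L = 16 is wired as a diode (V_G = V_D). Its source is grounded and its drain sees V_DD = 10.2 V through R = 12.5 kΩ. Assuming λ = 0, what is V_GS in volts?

V_GS = 1.93 V

With gate tied to drain, V_GS = V_DS ≥ V_GS − V_TN, so the device is in saturation.
k_n = μ_nC_ox · (W/L) = 4.544 mA/V².
KCL at the drain: ½ k_n (V_GS − V_TN)² = (V_DD − V_GS)/R.
Let x = V_GS − 1.39. Then 28.4 x² + x − 8.81 = 0, giving x = 0.54 V (positive root), so V_GS = 1.93 V.
I_D = (V_DD − V_GS)/R = (10.2 − 1.93) / 12.5 = 0.662 mA.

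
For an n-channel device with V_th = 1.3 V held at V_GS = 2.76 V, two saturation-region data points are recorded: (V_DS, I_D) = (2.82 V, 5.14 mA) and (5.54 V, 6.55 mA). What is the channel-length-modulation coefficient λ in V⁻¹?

λ = 0.141 V⁻¹

With V_GS fixed, I_D ∝ (1 + λ V_DS) in saturation, so I_D2/I_D1 = (1 + λ V_DS2)/(1 + λ V_DS1).
6.55/5.14 = 1.274 = (1 + 5.54 λ)/(1 + 2.82 λ).
Solving: λ (I_D1 V_DS2 − I_D2 V_DS1) = I_D2 − I_D1, so λ = (6.55 − 5.14) / (5.14 × 5.54 − 6.55 × 2.82) = 1.41 / 10 = 0.141 V⁻¹.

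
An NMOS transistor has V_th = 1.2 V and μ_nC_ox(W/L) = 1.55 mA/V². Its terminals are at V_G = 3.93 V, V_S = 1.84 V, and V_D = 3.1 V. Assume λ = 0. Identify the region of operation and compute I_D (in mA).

V_GS = V_G − V_S = 3.93 − 1.84 = 2.09 V; V_DS = V_D − V_S = 3.1 − 1.84 = 1.26 V.
V_ov = V_GS − V_th = 2.09 − 1.2 = 0.89 V.
Since V_DS = 1.26 V ≥ V_ov = 0.89 V, the device is in saturation.
I_D = ½ k_n V_ov² = 0.5 × 1.55 × 0.89² = 0.614 mA.

Saturation; I_D = 0.614 mA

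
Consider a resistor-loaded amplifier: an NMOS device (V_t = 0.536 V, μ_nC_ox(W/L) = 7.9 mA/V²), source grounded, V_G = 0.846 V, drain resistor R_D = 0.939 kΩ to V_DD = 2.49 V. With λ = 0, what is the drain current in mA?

V_GS = V_G = 0.846 V, so V_ov = 0.846 − 0.536 = 0.31 V.
Assume saturation: I_D = ½ k_n V_ov² = 0.5 × 7.9 × 0.31² = 0.38 mA, giving V_DS = V_DD − I_D R_D = 2.49 − 0.38 × 0.939 = 2.13 V.
V_DS = 2.13 V ≥ V_ov = 0.31 V, confirming saturation.

I_D = 0.380 mA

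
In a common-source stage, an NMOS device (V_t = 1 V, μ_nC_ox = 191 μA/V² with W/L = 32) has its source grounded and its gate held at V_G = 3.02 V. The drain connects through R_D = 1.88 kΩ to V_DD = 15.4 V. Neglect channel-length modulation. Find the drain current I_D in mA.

I_D = 7.78 mA

V_GS = V_G = 3.02 V, so V_ov = 3.02 − 1 = 2.02 V.
k_n = μ_nC_ox · (W/L) = 6.112 mA/V².
Assume saturation: I_D = ½ k_n V_ov² = 0.5 × 6.112 × 2.02² = 12.5 mA, giving V_DS = V_DD − I_D R_D = 15.4 − 12.5 × 1.88 = -8.04 V.
But -8.04 V < V_ov = 2.02 V, so the device is actually in triode.
In triode I_D = k_n[V_ov V_DS − ½ V_DS²] and I_D = (V_DD − V_DS)/R_D. Equating: 5.75 V_DS² − 24.21 V_DS + 15.4 = 0, giving V_DS = 0.781 V (the root below V_ov).
I_D = (15.4 − 0.781) / 1.88 = 7.78 mA.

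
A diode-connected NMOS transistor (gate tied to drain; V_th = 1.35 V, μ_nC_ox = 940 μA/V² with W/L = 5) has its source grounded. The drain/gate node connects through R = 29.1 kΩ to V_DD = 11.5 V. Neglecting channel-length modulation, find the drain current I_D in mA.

With gate tied to drain, V_GS = V_DS ≥ V_GS − V_th, so the device is in saturation.
k_n = μ_nC_ox · (W/L) = 4.7 mA/V².
KCL at the drain: ½ k_n (V_GS − V_th)² = (V_DD − V_GS)/R.
Let x = V_GS − 1.35. Then 68.4 x² + x − 10.15 = 0, giving x = 0.378 V (positive root), so V_GS = 1.73 V.
I_D = (V_DD − V_GS)/R = (11.5 − 1.73) / 29.1 = 0.336 mA.

I_D = 0.336 mA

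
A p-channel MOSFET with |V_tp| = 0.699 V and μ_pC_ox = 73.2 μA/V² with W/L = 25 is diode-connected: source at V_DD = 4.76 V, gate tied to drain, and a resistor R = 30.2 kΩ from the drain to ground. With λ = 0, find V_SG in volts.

V_SG = 1.06 V

With gate tied to drain, V_SG = V_SD ≥ V_SG − |V_tp|, so the device is in saturation.
k_p = μ_pC_ox · (W/L) = 1.83 mA/V².
KCL at the drain: ½ k_p (V_SG − |V_tp|)² = (V_DD − V_SG)/R.
Let x = V_SG − 0.699. Then 27.6 x² + x − 4.061 = 0, giving x = 0.366 V (positive root), so V_SG = 1.06 V.
I_D = (V_DD − V_SG)/R = (4.76 − 1.06) / 30.2 = 0.122 mA.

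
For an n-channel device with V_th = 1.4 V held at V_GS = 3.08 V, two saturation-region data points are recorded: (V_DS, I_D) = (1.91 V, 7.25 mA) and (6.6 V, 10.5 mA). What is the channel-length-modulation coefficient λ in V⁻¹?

With V_GS fixed, I_D ∝ (1 + λ V_DS) in saturation, so I_D2/I_D1 = (1 + λ V_DS2)/(1 + λ V_DS1).
10.5/7.25 = 1.448 = (1 + 6.6 λ)/(1 + 1.91 λ).
Solving: λ (I_D1 V_DS2 − I_D2 V_DS1) = I_D2 − I_D1, so λ = (10.5 − 7.25) / (7.25 × 6.6 − 10.5 × 1.91) = 3.25 / 27.8 = 0.117 V⁻¹.

λ = 0.117 V⁻¹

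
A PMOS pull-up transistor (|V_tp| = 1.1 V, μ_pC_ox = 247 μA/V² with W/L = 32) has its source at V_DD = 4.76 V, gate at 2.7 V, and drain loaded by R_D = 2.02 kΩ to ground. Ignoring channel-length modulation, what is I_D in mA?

I_D = 2.18 mA

V_SG = V_DD − V_G = 4.76 − 2.7 = 2.06 V, so V_ov = 2.06 − 1.1 = 0.96 V.
k_p = μ_pC_ox · (W/L) = 7.904 mA/V².
Assume saturation: I_D = ½ k_p V_ov² = 0.5 × 7.904 × 0.96² = 3.64 mA, giving V_SD = V_DD − I_D R_D = 4.76 − 3.64 × 2.02 = -2.6 V.
But -2.6 V < V_ov = 0.96 V, so the device is actually in triode.
In triode I_D = k_p[V_ov V_SD − ½ V_SD²] and I_D = (V_DD − V_SD)/R_D. Equating: 7.98 V_SD² − 16.33 V_SD + 4.76 = 0, giving V_SD = 0.352 V (the root below V_ov).
I_D = (4.76 − 0.352) / 2.02 = 2.18 mA.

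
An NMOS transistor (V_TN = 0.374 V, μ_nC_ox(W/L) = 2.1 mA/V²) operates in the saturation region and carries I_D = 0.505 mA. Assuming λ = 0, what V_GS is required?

V_GS = 1.07 V

In saturation I_D = ½ k_n (V_GS − V_TN)², so V_GS − V_TN = √(2 I_D / k_n) = √(2 × 0.505 / 2.1) = 0.694 V.
V_GS = 0.374 + 0.694 = 1.07 V.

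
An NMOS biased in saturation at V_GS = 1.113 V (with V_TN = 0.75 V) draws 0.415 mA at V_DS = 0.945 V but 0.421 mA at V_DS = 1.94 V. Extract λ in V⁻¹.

With V_GS fixed, I_D ∝ (1 + λ V_DS) in saturation, so I_D2/I_D1 = (1 + λ V_DS2)/(1 + λ V_DS1).
0.421/0.415 = 1.014 = (1 + 1.94 λ)/(1 + 0.945 λ).
Solving: λ (I_D1 V_DS2 − I_D2 V_DS1) = I_D2 − I_D1, so λ = (0.421 − 0.415) / (0.415 × 1.94 − 0.421 × 0.945) = 0.006 / 0.407 = 0.0147 V⁻¹.

λ = 0.0147 V⁻¹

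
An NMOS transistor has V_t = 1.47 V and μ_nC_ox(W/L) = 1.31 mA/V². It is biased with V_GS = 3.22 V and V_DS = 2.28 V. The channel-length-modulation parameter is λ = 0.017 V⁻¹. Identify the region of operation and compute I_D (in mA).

Saturation; I_D = 2.08 mA

V_ov = V_GS − V_t = 3.22 − 1.47 = 1.75 V.
Since V_DS = 2.28 V ≥ V_ov = 1.75 V, the device is in saturation.
I_D = ½ k_n V_ov² (1 + λ V_DS) = 0.5 × 1.31 × 1.75² × (1 + 0.017 × 2.28) = 2.08 mA.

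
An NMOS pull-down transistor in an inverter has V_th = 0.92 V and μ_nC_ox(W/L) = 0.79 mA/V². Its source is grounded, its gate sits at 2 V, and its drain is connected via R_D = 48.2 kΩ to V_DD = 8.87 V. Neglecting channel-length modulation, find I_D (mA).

I_D = 0.179 mA

V_GS = V_G = 2 V, so V_ov = 2 − 0.92 = 1.08 V.
Assume saturation: I_D = ½ k_n V_ov² = 0.5 × 0.79 × 1.08² = 0.461 mA, giving V_DS = V_DD − I_D R_D = 8.87 − 0.461 × 48.2 = -13.3 V.
But -13.3 V < V_ov = 1.08 V, so the device is actually in triode.
In triode I_D = k_n[V_ov V_DS − ½ V_DS²] and I_D = (V_DD − V_DS)/R_D. Equating: 19 V_DS² − 42.12 V_DS + 8.87 = 0, giving V_DS = 0.236 V (the root below V_ov).
I_D = (8.87 − 0.236) / 48.2 = 0.179 mA.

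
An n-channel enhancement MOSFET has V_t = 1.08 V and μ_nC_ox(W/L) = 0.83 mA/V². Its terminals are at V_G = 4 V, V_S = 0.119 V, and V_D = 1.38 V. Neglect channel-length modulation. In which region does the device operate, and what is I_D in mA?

V_GS = V_G − V_S = 4 − 0.119 = 3.88 V; V_DS = V_D − V_S = 1.38 − 0.119 = 1.26 V.
V_ov = V_GS − V_t = 3.88 − 1.08 = 2.8 V.
Since V_DS = 1.26 V < V_ov = 2.8 V, the device is in the triode region.
I_D = k_n [V_ov · V_DS − ½ V_DS²] = 0.83 × [2.8 × 1.26 − 0.5 × 1.26²] = 2.27 mA.

Triode; I_D = 2.27 mA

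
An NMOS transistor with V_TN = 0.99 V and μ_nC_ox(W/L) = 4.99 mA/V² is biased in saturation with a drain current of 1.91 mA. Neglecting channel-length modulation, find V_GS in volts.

In saturation I_D = ½ k_n (V_GS − V_TN)², so V_GS − V_TN = √(2 I_D / k_n) = √(2 × 1.91 / 4.99) = 0.875 V.
V_GS = 0.99 + 0.875 = 1.86 V.

V_GS = 1.86 V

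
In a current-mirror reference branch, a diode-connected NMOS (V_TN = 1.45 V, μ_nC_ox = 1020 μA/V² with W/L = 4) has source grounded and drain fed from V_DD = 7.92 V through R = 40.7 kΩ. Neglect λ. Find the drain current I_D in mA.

With gate tied to drain, V_GS = V_DS ≥ V_GS − V_TN, so the device is in saturation.
k_n = μ_nC_ox · (W/L) = 4.08 mA/V².
KCL at the drain: ½ k_n (V_GS − V_TN)² = (V_DD − V_GS)/R.
Let x = V_GS − 1.45. Then 83 x² + x − 6.47 = 0, giving x = 0.273 V (positive root), so V_GS = 1.72 V.
I_D = (V_DD − V_GS)/R = (7.92 − 1.72) / 40.7 = 0.152 mA.

I_D = 0.152 mA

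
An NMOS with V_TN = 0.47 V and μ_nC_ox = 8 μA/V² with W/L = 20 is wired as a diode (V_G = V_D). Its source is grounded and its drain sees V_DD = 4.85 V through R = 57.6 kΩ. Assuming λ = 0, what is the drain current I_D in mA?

With gate tied to drain, V_GS = V_DS ≥ V_GS − V_TN, so the device is in saturation.
k_n = μ_nC_ox · (W/L) = 0.16 mA/V².
KCL at the drain: ½ k_n (V_GS − V_TN)² = (V_DD − V_GS)/R.
Let x = V_GS − 0.47. Then 4.61 x² + x − 4.38 = 0, giving x = 0.872 V (positive root), so V_GS = 1.34 V.
I_D = (V_DD − V_GS)/R = (4.85 − 1.34) / 57.6 = 0.0609 mA.

I_D = 0.0609 mA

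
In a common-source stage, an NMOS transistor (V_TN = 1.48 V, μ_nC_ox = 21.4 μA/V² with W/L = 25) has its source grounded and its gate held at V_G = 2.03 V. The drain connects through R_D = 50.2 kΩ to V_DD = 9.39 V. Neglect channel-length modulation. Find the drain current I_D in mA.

V_GS = V_G = 2.03 V, so V_ov = 2.03 − 1.48 = 0.55 V.
k_n = μ_nC_ox · (W/L) = 0.535 mA/V².
Assume saturation: I_D = ½ k_n V_ov² = 0.5 × 0.535 × 0.55² = 0.0809 mA, giving V_DS = V_DD − I_D R_D = 9.39 − 0.0809 × 50.2 = 5.33 V.
V_DS = 5.33 V ≥ V_ov = 0.55 V, confirming saturation.

I_D = 0.0809 mA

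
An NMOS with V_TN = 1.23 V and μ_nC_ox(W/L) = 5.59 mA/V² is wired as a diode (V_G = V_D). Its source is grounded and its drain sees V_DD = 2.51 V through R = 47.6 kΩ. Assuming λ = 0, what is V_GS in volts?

With gate tied to drain, V_GS = V_DS ≥ V_GS − V_TN, so the device is in saturation.
KCL at the drain: ½ k_n (V_GS − V_TN)² = (V_DD − V_GS)/R.
Let x = V_GS − 1.23. Then 133 x² + x − 1.28 = 0, giving x = 0.0944 V (positive root), so V_GS = 1.32 V.
I_D = (V_DD − V_GS)/R = (2.51 − 1.32) / 47.6 = 0.0249 mA.

V_GS = 1.32 V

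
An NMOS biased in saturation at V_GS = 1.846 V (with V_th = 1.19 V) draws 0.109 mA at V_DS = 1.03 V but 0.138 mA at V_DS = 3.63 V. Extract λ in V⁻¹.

λ = 0.114 V⁻¹

With V_GS fixed, I_D ∝ (1 + λ V_DS) in saturation, so I_D2/I_D1 = (1 + λ V_DS2)/(1 + λ V_DS1).
0.138/0.109 = 1.266 = (1 + 3.63 λ)/(1 + 1.03 λ).
Solving: λ (I_D1 V_DS2 − I_D2 V_DS1) = I_D2 − I_D1, so λ = (0.138 − 0.109) / (0.109 × 3.63 − 0.138 × 1.03) = 0.029 / 0.254 = 0.114 V⁻¹.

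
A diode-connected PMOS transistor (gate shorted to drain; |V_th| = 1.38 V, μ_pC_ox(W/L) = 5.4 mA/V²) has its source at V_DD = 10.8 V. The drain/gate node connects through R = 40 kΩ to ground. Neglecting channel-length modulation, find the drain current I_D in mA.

I_D = 0.228 mA

With gate tied to drain, V_SG = V_SD ≥ V_SG − |V_th|, so the device is in saturation.
KCL at the drain: ½ k_p (V_SG − |V_th|)² = (V_DD − V_SG)/R.
Let x = V_SG − 1.38. Then 108 x² + x − 9.42 = 0, giving x = 0.291 V (positive root), so V_SG = 1.67 V.
I_D = (V_DD − V_SG)/R = (10.8 − 1.67) / 40 = 0.228 mA.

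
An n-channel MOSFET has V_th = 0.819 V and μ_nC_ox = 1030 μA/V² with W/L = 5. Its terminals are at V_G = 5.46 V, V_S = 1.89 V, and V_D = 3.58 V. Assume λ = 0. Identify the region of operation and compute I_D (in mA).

Triode; I_D = 16.6 mA

V_GS = V_G − V_S = 5.46 − 1.89 = 3.57 V; V_DS = V_D − V_S = 3.58 − 1.89 = 1.69 V.
k_n = μ_nC_ox · (W/L) = 5.15 mA/V².
V_ov = V_GS − V_th = 3.57 − 0.819 = 2.75 V.
Since V_DS = 1.69 V < V_ov = 2.75 V, the device is in the triode region.
I_D = k_n [V_ov · V_DS − ½ V_DS²] = 5.15 × [2.75 × 1.69 − 0.5 × 1.69²] = 16.6 mA.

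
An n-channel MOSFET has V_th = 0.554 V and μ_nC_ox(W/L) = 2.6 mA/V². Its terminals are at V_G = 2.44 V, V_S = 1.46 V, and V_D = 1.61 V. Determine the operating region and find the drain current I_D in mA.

Triode; I_D = 0.137 mA

V_GS = V_G − V_S = 2.44 − 1.46 = 0.98 V; V_DS = V_D − V_S = 1.61 − 1.46 = 0.15 V.
V_ov = V_GS − V_th = 0.98 − 0.554 = 0.426 V.
Since V_DS = 0.15 V < V_ov = 0.426 V, the device is in the triode region.
I_D = k_n [V_ov · V_DS − ½ V_DS²] = 2.6 × [0.426 × 0.15 − 0.5 × 0.15²] = 0.137 mA.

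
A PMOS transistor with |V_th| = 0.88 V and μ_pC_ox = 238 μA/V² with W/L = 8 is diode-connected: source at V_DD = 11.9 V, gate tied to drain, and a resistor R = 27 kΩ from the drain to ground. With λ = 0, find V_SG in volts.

V_SG = 1.52 V

With gate tied to drain, V_SG = V_SD ≥ V_SG − |V_th|, so the device is in saturation.
k_p = μ_pC_ox · (W/L) = 1.904 mA/V².
KCL at the drain: ½ k_p (V_SG − |V_th|)² = (V_DD − V_SG)/R.
Let x = V_SG − 0.88. Then 25.7 x² + x − 11.02 = 0, giving x = 0.636 V (positive root), so V_SG = 1.52 V.
I_D = (V_DD − V_SG)/R = (11.9 − 1.52) / 27 = 0.385 mA.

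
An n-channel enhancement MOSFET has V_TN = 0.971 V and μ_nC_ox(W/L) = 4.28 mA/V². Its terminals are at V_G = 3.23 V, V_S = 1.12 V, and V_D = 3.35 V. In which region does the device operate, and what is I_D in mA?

V_GS = V_G − V_S = 3.23 − 1.12 = 2.11 V; V_DS = V_D − V_S = 3.35 − 1.12 = 2.23 V.
V_ov = V_GS − V_TN = 2.11 − 0.971 = 1.14 V.
Since V_DS = 2.23 V ≥ V_ov = 1.14 V, the device is in saturation.
I_D = ½ k_n V_ov² = 0.5 × 4.28 × 1.14² = 2.78 mA.

Saturation; I_D = 2.78 mA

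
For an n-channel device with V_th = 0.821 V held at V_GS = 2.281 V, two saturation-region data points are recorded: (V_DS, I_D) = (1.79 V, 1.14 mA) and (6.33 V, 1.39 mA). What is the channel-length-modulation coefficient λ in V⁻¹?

With V_GS fixed, I_D ∝ (1 + λ V_DS) in saturation, so I_D2/I_D1 = (1 + λ V_DS2)/(1 + λ V_DS1).
1.39/1.14 = 1.219 = (1 + 6.33 λ)/(1 + 1.79 λ).
Solving: λ (I_D1 V_DS2 − I_D2 V_DS1) = I_D2 − I_D1, so λ = (1.39 − 1.14) / (1.14 × 6.33 − 1.39 × 1.79) = 0.25 / 4.73 = 0.0529 V⁻¹.

λ = 0.0529 V⁻¹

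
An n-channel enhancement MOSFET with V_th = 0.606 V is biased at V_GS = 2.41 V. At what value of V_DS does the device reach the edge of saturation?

The boundary between triode and saturation is V_DS = V_GS − V_th = V_ov.
V_ov = 2.41 − 0.606 = 1.8 V.

V_DS,sat = 1.80 V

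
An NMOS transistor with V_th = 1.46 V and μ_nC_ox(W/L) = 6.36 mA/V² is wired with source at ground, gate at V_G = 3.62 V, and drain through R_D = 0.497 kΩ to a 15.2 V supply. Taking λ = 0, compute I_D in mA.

V_GS = V_G = 3.62 V, so V_ov = 3.62 − 1.46 = 2.16 V.
Assume saturation: I_D = ½ k_n V_ov² = 0.5 × 6.36 × 2.16² = 14.8 mA, giving V_DS = V_DD − I_D R_D = 15.2 − 14.8 × 0.497 = 7.83 V.
V_DS = 7.83 V ≥ V_ov = 2.16 V, confirming saturation.

I_D = 14.8 mA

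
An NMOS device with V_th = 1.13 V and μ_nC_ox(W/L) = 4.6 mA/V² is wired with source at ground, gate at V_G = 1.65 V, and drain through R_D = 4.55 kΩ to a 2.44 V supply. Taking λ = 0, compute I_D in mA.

V_GS = V_G = 1.65 V, so V_ov = 1.65 − 1.13 = 0.52 V.
Assume saturation: I_D = ½ k_n V_ov² = 0.5 × 4.6 × 0.52² = 0.622 mA, giving V_DS = V_DD − I_D R_D = 2.44 − 0.622 × 4.55 = -0.39 V.
But -0.39 V < V_ov = 0.52 V, so the device is actually in triode.
In triode I_D = k_n[V_ov V_DS − ½ V_DS²] and I_D = (V_DD − V_DS)/R_D. Equating: 10.5 V_DS² − 11.88 V_DS + 2.44 = 0, giving V_DS = 0.269 V (the root below V_ov).
I_D = (2.44 − 0.269) / 4.55 = 0.477 mA.

I_D = 0.477 mA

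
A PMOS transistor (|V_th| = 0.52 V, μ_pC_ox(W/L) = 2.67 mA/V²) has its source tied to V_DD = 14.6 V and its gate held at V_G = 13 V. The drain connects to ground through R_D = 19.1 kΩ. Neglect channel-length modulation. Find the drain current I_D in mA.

V_SG = V_DD − V_G = 14.6 − 13 = 1.6 V, so V_ov = 1.6 − 0.52 = 1.08 V.
Assume saturation: I_D = ½ k_p V_ov² = 0.5 × 2.67 × 1.08² = 1.56 mA, giving V_SD = V_DD − I_D R_D = 14.6 − 1.56 × 19.1 = -15.1 V.
But -15.1 V < V_ov = 1.08 V, so the device is actually in triode.
In triode I_D = k_p[V_ov V_SD − ½ V_SD²] and I_D = (V_DD − V_SD)/R_D. Equating: 25.5 V_SD² − 56.08 V_SD + 14.6 = 0, giving V_SD = 0.302 V (the root below V_ov).
I_D = (14.6 − 0.302) / 19.1 = 0.749 mA.

I_D = 0.749 mA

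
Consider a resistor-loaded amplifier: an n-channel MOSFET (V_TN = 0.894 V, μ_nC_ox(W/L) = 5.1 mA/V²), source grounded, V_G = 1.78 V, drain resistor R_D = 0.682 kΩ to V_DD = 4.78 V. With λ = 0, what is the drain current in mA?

V_GS = V_G = 1.78 V, so V_ov = 1.78 − 0.894 = 0.886 V.
Assume saturation: I_D = ½ k_n V_ov² = 0.5 × 5.1 × 0.886² = 2 mA, giving V_DS = V_DD − I_D R_D = 4.78 − 2 × 0.682 = 3.41 V.
V_DS = 3.41 V ≥ V_ov = 0.886 V, confirming saturation.

I_D = 2.00 mA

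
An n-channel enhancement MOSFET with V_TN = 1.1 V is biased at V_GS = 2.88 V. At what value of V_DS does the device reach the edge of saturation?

V_DS,sat = 1.78 V

The boundary between triode and saturation is V_DS = V_GS − V_TN = V_ov.
V_ov = 2.88 − 1.1 = 1.78 V.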